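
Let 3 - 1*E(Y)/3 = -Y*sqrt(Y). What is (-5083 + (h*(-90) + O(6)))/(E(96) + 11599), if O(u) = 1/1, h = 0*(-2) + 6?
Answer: -4078761/7923940 + 101196*sqrt(6)/1980985 ≈ -0.38961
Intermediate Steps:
h = 6 (h = 0 + 6 = 6)
O(u) = 1
E(Y) = 9 + 3*Y**(3/2) (E(Y) = 9 - (-3)*Y*sqrt(Y) = 9 - (-3)*Y**(3/2) = 9 + 3*Y**(3/2))
(-5083 + (h*(-90) + O(6)))/(E(96) + 11599) = (-5083 + (6*(-90) + 1))/((9 + 3*96**(3/2)) + 11599) = (-5083 + (-540 + 1))/((9 + 3*(384*sqrt(6))) + 11599) = (-5083 - 539)/((9 + 1152*sqrt(6)) + 11599) = -5622/(11608 + 1152*sqrt(6))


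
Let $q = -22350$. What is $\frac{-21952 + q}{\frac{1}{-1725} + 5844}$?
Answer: $- \frac{76420950}{10080899} \approx -7.5808$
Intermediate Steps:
$\frac{-21952 + q}{\frac{1}{-1725} + 5844} = \frac{-21952 - 22350}{\frac{1}{-1725} + 5844} = - \frac{44302}{- \frac{1}{1725} + 5844} = - \frac{44302}{\frac{10080899}{1725}} = \left(-44302\right) \frac{1725}{10080899} = - \frac{76420950}{10080899}$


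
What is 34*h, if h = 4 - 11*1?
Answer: -238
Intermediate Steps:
h = -7 (h = 4 - 11 = -7)
34*h = 34*(-7) = -238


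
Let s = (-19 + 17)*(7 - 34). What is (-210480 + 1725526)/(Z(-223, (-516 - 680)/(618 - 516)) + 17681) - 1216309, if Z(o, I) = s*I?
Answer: -352476404435/289813 ≈ -1.2162e+6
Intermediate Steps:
s = 54 (s = -2*(-27) = 54)
Z(o, I) = 54*I
(-210480 + 1725526)/(Z(-223, (-516 - 680)/(618 - 516)) + 17681) - 1216309 = (-210480 + 1725526)/(54*((-516 - 680)/(618 - 516)) + 17681) - 1216309 = 1515046/(54*(-1196/102) + 17681) - 1216309 = 1515046/(54*(-1196*1/102) + 17681) - 1216309 = 1515046/(54*(-598/51) + 17681) - 1216309 = 1515046/(-10764/17 + 17681) - 1216309 = 1515046/(289813/17) - 1216309 = 1515046*(17/289813) - 1216309 = 25755782/289813 - 1216309 = -352476404435/289813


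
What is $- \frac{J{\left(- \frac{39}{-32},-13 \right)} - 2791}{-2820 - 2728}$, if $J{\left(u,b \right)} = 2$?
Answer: $- \frac{2789}{5548} \approx -0.5027$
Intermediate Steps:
$- \frac{J{\left(- \frac{39}{-32},-13 \right)} - 2791}{-2820 - 2728} = - \frac{2 - 2791}{-2820 - 2728} = - \frac{-2789}{-5548} = - \frac{\left(-2789\right) \left(-1\right)}{5548} = \left(-1\right) \frac{2789}{5548} = - \frac{2789}{5548}$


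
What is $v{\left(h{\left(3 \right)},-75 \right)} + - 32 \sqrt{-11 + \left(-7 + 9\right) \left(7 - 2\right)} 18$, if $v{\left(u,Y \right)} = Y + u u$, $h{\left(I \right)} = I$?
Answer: $-66 - 576 i \approx -66.0 - 576.0 i$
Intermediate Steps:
$v{\left(u,Y \right)} = Y + u^{2}$
$v{\left(h{\left(3 \right)},-75 \right)} + - 32 \sqrt{-11 + \left(-7 + 9\right) \left(7 - 2\right)} 18 = \left(-75 + 3^{2}\right) + - 32 \sqrt{-11 + \left(-7 + 9\right) \left(7 - 2\right)} 18 = \left(-75 + 9\right) + - 32 \sqrt{-11 + 2 \cdot 5} \cdot 18 = -66 + - 32 \sqrt{-11 + 10} \cdot 18 = -66 + - 32 \sqrt{-1} \cdot 18 = -66 + - 32 i 18 = -66 - 576 i$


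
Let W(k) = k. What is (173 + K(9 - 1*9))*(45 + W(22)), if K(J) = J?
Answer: 11591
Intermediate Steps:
(173 + K(9 - 1*9))*(45 + W(22)) = (173 + (9 - 1*9))*(45 + 22) = (173 + (9 - 9))*67 = (173 + 0)*67 = 173*67 = 11591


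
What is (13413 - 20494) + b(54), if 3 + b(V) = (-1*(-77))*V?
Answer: -2926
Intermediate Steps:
b(V) = -3 + 77*V (b(V) = -3 + (-1*(-77))*V = -3 + 77*V)
(13413 - 20494) + b(54) = (13413 - 20494) + (-3 + 77*54) = -7081 + (-3 + 4158) = -7081 + 4155 = -2926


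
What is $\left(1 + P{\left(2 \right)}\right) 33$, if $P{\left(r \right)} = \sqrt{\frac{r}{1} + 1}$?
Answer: $33 + 33 \sqrt{3} \approx 90.158$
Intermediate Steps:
$P{\left(r \right)} = \sqrt{1 + r}$ ($P{\left(r \right)} = \sqrt{r 1 + 1} = \sqrt{r + 1} = \sqrt{1 + r}$)
$\left(1 + P{\left(2 \right)}\right) 33 = \left(1 + \sqrt{1 + 2}\right) 33 = \left(1 + \sqrt{3}\right) 33 = 33 + 33 \sqrt{3}$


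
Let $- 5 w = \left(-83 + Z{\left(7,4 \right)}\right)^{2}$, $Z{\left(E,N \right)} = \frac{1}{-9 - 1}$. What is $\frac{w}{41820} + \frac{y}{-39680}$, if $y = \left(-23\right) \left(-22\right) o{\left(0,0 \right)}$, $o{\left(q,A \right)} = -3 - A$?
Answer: $\frac{9041499}{1728560000} \approx 0.0052307$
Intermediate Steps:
$Z{\left(E,N \right)} = - \frac{1}{10}$ ($Z{\left(E,N \right)} = \frac{1}{-10} = - \frac{1}{10}$)
$y = -1518$ ($y = \left(-23\right) \left(-22\right) \left(-3 - 0\right) = 506 \left(-3 + 0\right) = 506 \left(-3\right) = -1518$)
$w = - \frac{690561}{500}$ ($w = - \frac{\left(-83 - \frac{1}{10}\right)^{2}}{5} = - \frac{\left(- \frac{831}{10}\right)^{2}}{5} = \left(- \frac{1}{5}\right) \frac{690561}{100} = - \frac{690561}{500} \approx -1381.1$)
$\frac{w}{41820} + \frac{y}{-39680} = - \frac{690561}{500 \cdot 41820} - \frac{1518}{-39680} = \left(- \frac{690561}{500}\right) \frac{1}{41820} - - \frac{759}{19840} = - \frac{230187}{6970000} + \frac{759}{19840} = \frac{9041499}{1728560000}$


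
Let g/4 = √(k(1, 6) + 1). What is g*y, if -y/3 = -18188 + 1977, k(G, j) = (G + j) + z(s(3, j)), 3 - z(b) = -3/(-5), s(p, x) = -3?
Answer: 389064*√65/5 ≈ 6.2735e+5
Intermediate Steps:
z(b) = 12/5 (z(b) = 3 - (-3)/(-5) = 3 - (-3)*(-1)/5 = 3 - 1*⅗ = 3 - ⅗ = 12/5)
k(G, j) = 12/5 + G + j (k(G, j) = (G + j) + 12/5 = 12/5 + G + j)
y = 48633 (y = -3*(-18188 + 1977) = -3*(-16211) = 48633)
g = 8*√65/5 (g = 4*√((12/5 + 1 + 6) + 1) = 4*√(47/5 + 1) = 4*√(52/5) = 4*(2*√65/5) = 8*√65/5 ≈ 12.900)
g*y = (8*√65/5)*48633 = 389064*√65/5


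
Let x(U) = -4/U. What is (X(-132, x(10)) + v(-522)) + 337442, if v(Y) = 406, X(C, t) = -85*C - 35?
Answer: 349033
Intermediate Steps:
X(C, t) = -35 - 85*C
(X(-132, x(10)) + v(-522)) + 337442 = ((-35 - 85*(-132)) + 406) + 337442 = ((-35 + 11220) + 406) + 337442 = (11185 + 406) + 337442 = 11591 + 337442 = 349033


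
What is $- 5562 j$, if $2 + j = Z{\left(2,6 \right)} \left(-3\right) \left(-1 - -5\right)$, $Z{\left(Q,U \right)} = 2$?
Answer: $144612$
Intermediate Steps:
$j = -26$ ($j = -2 + 2 \left(-3\right) \left(-1 - -5\right) = -2 - 6 \left(-1 + 5\right) = -2 - 24 = -26$)
$- 5562 j = \left(-5562\right) \left(-26\right) = 144612$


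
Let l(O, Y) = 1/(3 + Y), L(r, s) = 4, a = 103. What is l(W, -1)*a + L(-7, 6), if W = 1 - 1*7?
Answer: 111/2 ≈ 55.500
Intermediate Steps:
W = -6 (W = 1 - 7 = -6)
l(W, -1)*a + L(-7, 6) = 103/(3 - 1) + 4 = 103/2 + 4 = 111/2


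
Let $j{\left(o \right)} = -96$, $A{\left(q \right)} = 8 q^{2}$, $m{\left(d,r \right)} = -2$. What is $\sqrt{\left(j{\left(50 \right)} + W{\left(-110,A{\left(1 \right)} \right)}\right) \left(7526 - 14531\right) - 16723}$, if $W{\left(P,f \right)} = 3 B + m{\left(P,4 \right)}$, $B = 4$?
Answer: $\sqrt{585707} \approx 765.31$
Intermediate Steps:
$W{\left(P,f \right)} = 10$ ($W{\left(P,f \right)} = 3 \cdot 4 - 2 = 12 - 2 = 10$)
$\sqrt{\left(j{\left(50 \right)} + W{\left(-110,A{\left(1 \right)} \right)}\right) \left(7526 - 14531\right) - 16723} = \sqrt{\left(-96 + 10\right) \left(7526 - 14531\right) - 16723} = \sqrt{\left(-86\right) \left(-7005\right) - 16723} = \sqrt{602430 - 16723} = \sqrt{585707}$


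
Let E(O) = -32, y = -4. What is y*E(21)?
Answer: 128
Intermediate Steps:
y*E(21) = -4*(-32) = 128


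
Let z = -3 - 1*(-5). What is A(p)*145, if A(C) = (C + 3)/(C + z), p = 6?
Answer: 1305/8 ≈ 163.13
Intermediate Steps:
z = 2 (z = -3 + 5 = 2)
A(C) = (3 + C)/(2 + C) (A(C) = (C + 3)/(C + 2) = (3 + C)/(2 + C))
A(p)*145 = ((3 + 6)/(2 + 6))*145 = (9/8)*145 = 1305/8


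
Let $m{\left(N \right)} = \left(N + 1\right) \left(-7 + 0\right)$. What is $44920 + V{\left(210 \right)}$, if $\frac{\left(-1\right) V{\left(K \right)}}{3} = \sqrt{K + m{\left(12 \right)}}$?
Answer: $44920 - 3 \sqrt{119} \approx 44887.0$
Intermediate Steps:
$m{\left(N \right)} = -7 - 7 N$ ($m{\left(N \right)} = \left(1 + N\right) \left(-7\right) = -7 - 7 N$)
$V{\left(K \right)} = - 3 \sqrt{-91 + K}$ ($V{\left(K \right)} = - 3 \sqrt{K - 91} = - 3 \sqrt{-91 + K}$)
$44920 + V{\left(210 \right)} = 44920 - 3 \sqrt{-91 + 210} = 44920 - 3 \sqrt{119}$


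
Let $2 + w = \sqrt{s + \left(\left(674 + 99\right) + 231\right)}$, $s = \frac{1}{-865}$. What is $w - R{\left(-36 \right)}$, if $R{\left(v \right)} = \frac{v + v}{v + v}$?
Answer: $-3 + \frac{\sqrt{751217035}}{865} \approx 28.686$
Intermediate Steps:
$R{\left(v \right)} = 1$ ($R{\left(v \right)} = \frac{2 v}{2 v} = 2 v \frac{1}{2 v} = 1$)
$s = - \frac{1}{865} \approx -0.0011561$
$w = -2 + \frac{\sqrt{751217035}}{865}$ ($w = -2 + \sqrt{- \frac{1}{865} + \left(\left(674 + 99\right) + 231\right)} = -2 + \sqrt{- \frac{1}{865} + \left(773 + 231\right)} = -2 + \sqrt{- \frac{1}{865} + 1004} = -2 + \sqrt{\frac{868459}{865}} = -2 + \frac{\sqrt{751217035}}{865} \approx 29.686$)
$w - R{\left(-36 \right)} = \left(-2 + \frac{\sqrt{751217035}}{865}\right) - 1 = -3 + \frac{\sqrt{751217035}}{865}$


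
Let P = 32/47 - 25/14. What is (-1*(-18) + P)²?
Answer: 123587689/432964 ≈ 285.45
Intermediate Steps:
P = -727/658 (P = 32*(1/47) - 25*1/14 = 32/47 - 25/14 = -727/658 ≈ -1.1049)
(-1*(-18) + P)² = (-1*(-18) - 727/658)² = (18 - 727/658)² = (11117/658)² = 123587689/432964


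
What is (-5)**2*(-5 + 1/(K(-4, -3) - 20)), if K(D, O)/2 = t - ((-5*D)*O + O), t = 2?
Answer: -2745/22 ≈ -124.77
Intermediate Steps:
K(D, O) = 4 - 2*O + 10*D*O (K(D, O) = 2*(2 - ((-5*D)*O + O)) = 2*(2 - (-5*D*O + O)) = 2*(2 - (O - 5*D*O)) = 2*(2 + (-O + 5*D*O)) = 2*(2 - O + 5*D*O) = 4 - 2*O + 10*D*O)
(-5)**2*(-5 + 1/(K(-4, -3) - 20)) = (-5)**2*(-5 + 1/((4 - 2*(-3) + 10*(-4)*(-3)) - 20)) = 25*(-5 + 1/((4 + 6 + 120) - 20)) = 25*(-5 + 1/(130 - 20)) = 25*(-5 + 1/110) = 25*(-549/110) = -2745/22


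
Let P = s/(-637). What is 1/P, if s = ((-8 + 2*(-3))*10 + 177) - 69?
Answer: 637/32 ≈ 19.906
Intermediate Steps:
s = -32 (s = ((-8 - 6)*10 + 177) - 69 = (-14*10 + 177) - 69 = (-140 + 177) - 69 = 37 - 69 = -32)
P = 32/637 (P = -32/(-637) = -32*(-1/637) = 32/637 ≈ 0.050235)
1/P = 1/(32/637) = 637/32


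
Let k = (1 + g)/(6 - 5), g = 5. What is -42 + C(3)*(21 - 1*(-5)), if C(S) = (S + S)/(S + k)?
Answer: -74/3 ≈ -24.667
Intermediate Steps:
k = 6 (k = (1 + 5)/(6 - 5) = 6/1 = 6*1 = 6)
C(S) = 2*S/(6 + S) (C(S) = (S + S)/(S + 6) = (2*S)/(6 + S) = 2*S/(6 + S))
-42 + C(3)*(21 - 1*(-5)) = -42 + (2*3/(6 + 3))*(21 - 1*(-5)) = -42 + (2*3/9)*(21 + 5) = -42 + (2*3*(⅑))*26 = -42 + (⅔)*26 = -42 + 52/3 = -74/3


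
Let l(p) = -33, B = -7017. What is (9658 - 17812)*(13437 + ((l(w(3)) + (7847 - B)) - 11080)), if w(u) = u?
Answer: -140150952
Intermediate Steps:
(9658 - 17812)*(13437 + ((l(w(3)) + (7847 - B)) - 11080)) = (9658 - 17812)*(13437 + ((-33 + (7847 - 1*(-7017))) - 11080)) = -8154*(13437 + ((-33 + (7847 + 7017)) - 11080)) = -8154*(13437 + ((-33 + 14864) - 11080)) = -8154*(13437 + (14831 - 11080)) = -8154*(13437 + 3751) = -8154*17188 = -140150952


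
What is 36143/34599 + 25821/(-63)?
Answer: -99011530/242193 ≈ -408.81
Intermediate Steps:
36143/34599 + 25821/(-63) = 36143*(1/34599) + 25821*(-1/63) = 36143/34599 - 2869/7 = -99011530/242193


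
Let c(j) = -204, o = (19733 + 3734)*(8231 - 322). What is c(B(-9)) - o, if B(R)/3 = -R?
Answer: -185600707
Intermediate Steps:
o = 185600503 (o = 23467*7909 = 185600503)
B(R) = -3*R (B(R) = 3*(-R) = -3*R)
c(B(-9)) - o = -204 - 1*185600503 = -204 - 185600503 = -185600707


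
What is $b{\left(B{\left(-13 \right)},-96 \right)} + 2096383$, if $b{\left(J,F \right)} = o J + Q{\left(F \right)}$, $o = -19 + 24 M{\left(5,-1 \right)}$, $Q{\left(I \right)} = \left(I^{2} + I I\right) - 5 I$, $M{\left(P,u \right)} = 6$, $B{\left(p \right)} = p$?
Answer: $2113670$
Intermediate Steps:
$Q{\left(I \right)} = - 5 I + 2 I^{2}$ ($Q{\left(I \right)} = \left(I^{2} + I^{2}\right) - 5 I = 2 I^{2} - 5 I = - 5 I + 2 I^{2}$)
$o = 125$ ($o = -19 + 24 \cdot 6 = -19 + 144 = 125$)
$b{\left(J,F \right)} = 125 J + F \left(-5 + 2 F\right)$
$b{\left(B{\left(-13 \right)},-96 \right)} + 2096383 = \left(125 \left(-13\right) - 96 \left(-5 + 2 \left(-96\right)\right)\right) + 2096383 = \left(-1625 - 96 \left(-5 - 192\right)\right) + 2096383 = \left(-1625 - -18912\right) + 2096383 = \left(-1625 + 18912\right) + 2096383 = 17287 + 2096383 = 2113670$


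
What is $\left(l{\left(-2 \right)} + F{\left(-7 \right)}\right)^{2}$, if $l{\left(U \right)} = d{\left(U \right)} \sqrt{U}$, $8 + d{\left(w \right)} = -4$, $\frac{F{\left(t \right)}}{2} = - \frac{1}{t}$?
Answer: $- \frac{14108}{49} - \frac{48 i \sqrt{2}}{7} \approx -287.92 - 9.6975 i$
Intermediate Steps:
$F{\left(t \right)} = - \frac{2}{t}$ ($F{\left(t \right)} = 2 \left(- \frac{1}{t}\right) = - \frac{2}{t}$)
$d{\left(w \right)} = -12$ ($d{\left(w \right)} = -8 - 4 = -12$)
$l{\left(U \right)} = - 12 \sqrt{U}$
$\left(l{\left(-2 \right)} + F{\left(-7 \right)}\right)^{2} = \left(- 12 \sqrt{-2} - \frac{2}{-7}\right)^{2} = \left(- 12 i \sqrt{2} - - \frac{2}{7}\right)^{2} = \left(- 12 i \sqrt{2} + \frac{2}{7}\right)^{2} = \left(\frac{2}{7} - 12 i \sqrt{2}\right)^{2}$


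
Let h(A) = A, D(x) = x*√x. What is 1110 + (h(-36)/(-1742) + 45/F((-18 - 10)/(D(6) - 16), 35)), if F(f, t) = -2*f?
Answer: 6689406/6097 + 135*√6/28 ≈ 1109.0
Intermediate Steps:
D(x) = x^(3/2)
1110 + (h(-36)/(-1742) + 45/F((-18 - 10)/(D(6) - 16), 35)) = 1110 + (-36/(-1742) + 45/((-2*(-18 - 10)/(6^(3/2) - 16)))) = 1110 + (-36*(-1/1742) + 45/((-(-56)/(6*√6 - 16)))) = 1110 + (18/871 + 45/((-(-56)/(-16 + 6*√6)))) = 1110 + (18/871 + 45/((56/(-16 + 6*√6)))) = 1110 + (18/871 + 45*(-2/7 + 3*√6/28)) = 1110 + (18/871 + (-90/7 + 135*√6/28)) = 1110 + (-78264/6097 + 135*√6/28) = 6689406/6097 + 135*√6/28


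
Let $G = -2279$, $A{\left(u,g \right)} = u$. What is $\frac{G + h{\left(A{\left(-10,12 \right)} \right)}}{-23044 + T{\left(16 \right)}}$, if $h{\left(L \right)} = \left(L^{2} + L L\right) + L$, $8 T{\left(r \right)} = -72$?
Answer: $\frac{2089}{23053} \approx 0.090617$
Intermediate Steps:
$T{\left(r \right)} = -9$ ($T{\left(r \right)} = \frac{1}{8} \left(-72\right) = -9$)
$h{\left(L \right)} = L + 2 L^{2}$ ($h{\left(L \right)} = \left(L^{2} + L^{2}\right) + L = 2 L^{2} + L = L + 2 L^{2}$)
$\frac{G + h{\left(A{\left(-10,12 \right)} \right)}}{-23044 + T{\left(16 \right)}} = \frac{-2279 - 10 \left(1 + 2 \left(-10\right)\right)}{-23044 - 9} = \frac{-2279 - 10 \left(1 - 20\right)}{-23053} = \left(-2279 - -190\right) \left(- \frac{1}{23053}\right) = \left(-2279 + 190\right) \left(- \frac{1}{23053}\right) = \left(-2089\right) \left(- \frac{1}{23053}\right) = \frac{2089}{23053}$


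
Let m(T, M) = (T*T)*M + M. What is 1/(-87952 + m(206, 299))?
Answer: 1/12600711 ≈ 7.9361e-8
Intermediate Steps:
m(T, M) = M + M*T² (m(T, M) = T²*M + M = M*T² + M = M + M*T²)
1/(-87952 + m(206, 299)) = 1/(-87952 + 299*(1 + 206²)) = 1/(-87952 + 299*(1 + 42436)) = 1/(-87952 + 299*42437) = 1/(-87952 + 12688663) = 1/12600711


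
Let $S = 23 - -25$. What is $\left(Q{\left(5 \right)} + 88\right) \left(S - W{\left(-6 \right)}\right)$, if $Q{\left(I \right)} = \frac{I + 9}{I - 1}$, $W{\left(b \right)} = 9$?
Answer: $\frac{7137}{2} \approx 3568.5$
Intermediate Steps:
$S = 48$ ($S = 23 + 25 = 48$)
$Q{\left(I \right)} = \frac{9 + I}{-1 + I}$
$\left(Q{\left(5 \right)} + 88\right) \left(S - W{\left(-6 \right)}\right) = \left(\frac{9 + 5}{-1 + 5} + 88\right) \left(48 - 9\right) = \left(\frac{1}{4} \cdot 14 + 88\right) \left(48 - 9\right) = \left(\frac{1}{4} \cdot 14 + 88\right) 39 = \left(\frac{7}{2} + 88\right) 39 = \frac{183}{2} \cdot 39 = \frac{7137}{2}$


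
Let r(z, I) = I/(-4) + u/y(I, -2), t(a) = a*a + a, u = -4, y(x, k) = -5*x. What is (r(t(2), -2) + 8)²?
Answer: 6561/100 ≈ 65.610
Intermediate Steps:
t(a) = a + a² (t(a) = a² + a = a + a²)
r(z, I) = -I/4 + 4/(5*I) (r(z, I) = I/(-4) - 4*(-1/(5*I)) = I*(-¼) - (-4)/(5*I) = -I/4 + 4/(5*I))
(r(t(2), -2) + 8)² = ((-¼*(-2) + (⅘)/(-2)) + 8)² = ((½ + (⅘)*(-½)) + 8)² = ((½ - ⅖) + 8)² = (⅒ + 8)² = (81/10)² = 6561/100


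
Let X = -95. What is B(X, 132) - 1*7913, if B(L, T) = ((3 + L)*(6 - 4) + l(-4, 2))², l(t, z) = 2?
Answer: 25211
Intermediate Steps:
B(L, T) = (8 + 2*L)² (B(L, T) = ((3 + L)*(6 - 4) + 2)² = ((3 + L)*2 + 2)² = ((6 + 2*L) + 2)² = (8 + 2*L)²)
B(X, 132) - 1*7913 = 4*(4 - 95)² - 1*7913 = 4*(-91)² - 7913 = 4*8281 - 7913 = 33124 - 7913 = 25211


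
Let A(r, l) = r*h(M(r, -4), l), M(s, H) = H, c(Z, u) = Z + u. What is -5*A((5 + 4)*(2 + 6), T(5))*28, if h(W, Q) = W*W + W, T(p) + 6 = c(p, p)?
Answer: -120960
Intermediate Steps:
T(p) = -6 + 2*p (T(p) = -6 + (p + p) = -6 + 2*p)
h(W, Q) = W + W² (h(W, Q) = W² + W = W + W²)
A(r, l) = 12*r (A(r, l) = r*(-4*(1 - 4)) = r*(-4*(-3)) = r*12 = 12*r)
-5*A((5 + 4)*(2 + 6), T(5))*28 = -60*(5 + 4)*(2 + 6)*28 = -60*9*8*28 = -60*72*28 = -5*864*28 = -4320*28 = -120960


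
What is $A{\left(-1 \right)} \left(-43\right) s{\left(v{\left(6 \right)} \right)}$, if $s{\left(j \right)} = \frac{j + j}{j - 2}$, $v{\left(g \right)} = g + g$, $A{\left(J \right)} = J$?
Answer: $\frac{516}{5} \approx 103.2$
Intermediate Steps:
$v{\left(g \right)} = 2 g$
$s{\left(j \right)} = \frac{2 j}{-2 + j}$
$A{\left(-1 \right)} \left(-43\right) s{\left(v{\left(6 \right)} \right)} = \left(-1\right) \left(-43\right) \frac{2 \cdot 2 \cdot 6}{-2 + 2 \cdot 6} = 43 \cdot 2 \cdot 12 \frac{1}{-2 + 12} = 43 \cdot 2 \cdot 12 \cdot \frac{1}{10} = 43 \cdot \frac{12}{5} = \frac{516}{5}$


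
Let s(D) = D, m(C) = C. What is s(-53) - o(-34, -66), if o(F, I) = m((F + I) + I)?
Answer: 113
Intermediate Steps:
o(F, I) = F + 2*I (o(F, I) = (F + I) + I = F + 2*I)
s(-53) - o(-34, -66) = -53 - (-34 + 2*(-66)) = -53 - (-34 - 132) = -53 - 1*(-166) = -53 + 166 = 113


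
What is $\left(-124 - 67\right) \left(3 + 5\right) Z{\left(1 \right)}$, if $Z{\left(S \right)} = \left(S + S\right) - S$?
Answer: $-1528$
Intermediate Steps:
$Z{\left(S \right)} = S$ ($Z{\left(S \right)} = 2 S - S = S$)
$\left(-124 - 67\right) \left(3 + 5\right) Z{\left(1 \right)} = \left(-124 - 67\right) \left(3 + 5\right) 1 = \left(-124 - 67\right) 8 \cdot 1 = \left(-191\right) 8 = -1528$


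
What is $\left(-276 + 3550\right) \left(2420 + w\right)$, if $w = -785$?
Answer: $5352990$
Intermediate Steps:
$\left(-276 + 3550\right) \left(2420 + w\right) = \left(-276 + 3550\right) \left(2420 - 785\right) = 3274 \cdot 1635 = 5352990$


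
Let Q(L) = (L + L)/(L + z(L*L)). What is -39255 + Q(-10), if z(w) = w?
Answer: -353297/9 ≈ -39255.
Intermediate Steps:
Q(L) = 2*L/(L + L²) (Q(L) = (L + L)/(L + L*L) = (2*L)/(L + L²) = 2*L/(L + L²))
-39255 + Q(-10) = -39255 + 2/(1 - 10) = -39255 + 2/(-9) = -39255 + 2*(-⅑) = -39255 - 2/9 = -353297/9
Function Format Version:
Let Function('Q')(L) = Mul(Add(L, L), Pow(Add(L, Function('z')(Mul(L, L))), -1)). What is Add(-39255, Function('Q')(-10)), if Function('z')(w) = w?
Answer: Rational(-353297, 9) ≈ -39255.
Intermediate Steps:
Function('Q')(L) = Mul(2, L, Pow(Add(L, Pow(L, 2)), -1)) (Function('Q')(L) = Mul(Add(L, L), Pow(Add(L, Mul(L, L)), -1)) = Mul(Mul(2, L), Pow(Add(L, Pow(L, 2)), -1)) = Mul(2, L, Pow(Add(L, Pow(L, 2)), -1)))
Add(-39255, Function('Q')(-10)) = Add(-39255, Mul(2, Pow(Add(1, -10), -1))) = Add(-39255, Mul(2, Pow(-9, -1))) = Add(-39255, Mul(2, Rational(-1, 9))) = Add(-39255, Rational(-2, 9)) = Rational(-353297, 9)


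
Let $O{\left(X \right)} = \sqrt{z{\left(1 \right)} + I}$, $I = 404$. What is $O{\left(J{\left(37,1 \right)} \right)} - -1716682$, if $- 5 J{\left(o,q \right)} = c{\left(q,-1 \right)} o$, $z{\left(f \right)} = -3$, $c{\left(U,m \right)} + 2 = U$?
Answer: $1716682 + \sqrt{401} \approx 1.7167 \cdot 10^{6}$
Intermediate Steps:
$c{\left(U,m \right)} = -2 + U$
$J{\left(o,q \right)} = - \frac{o \left(-2 + q\right)}{5}$ ($J{\left(o,q \right)} = - \frac{\left(-2 + q\right) o}{5} = - \frac{o \left(-2 + q\right)}{5}$)
$O{\left(X \right)} = \sqrt{401}$ ($O{\left(X \right)} = \sqrt{-3 + 404} = \sqrt{401}$)
$O{\left(J{\left(37,1 \right)} \right)} - -1716682 = \sqrt{401} - -1716682 = \sqrt{401} + 1716682 = 1716682 + \sqrt{401}$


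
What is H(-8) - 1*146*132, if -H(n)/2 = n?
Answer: -19256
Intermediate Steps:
H(n) = -2*n
H(-8) - 1*146*132 = -2*(-8) - 1*146*132 = 16 - 146*132 = 16 - 19272 = -19256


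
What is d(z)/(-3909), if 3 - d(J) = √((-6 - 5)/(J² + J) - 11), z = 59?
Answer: -1/1303 + I*√34471635/6918930 ≈ -0.00076746 + 0.00084858*I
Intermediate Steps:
d(J) = 3 - √(-11 - 11/(J + J²)) (d(J) = 3 - √((-6 - 5)/(J² + J) - 11) = 3 - √(-11/(J + J²) - 11) = 3 - √(-11 - 11/(J + J²)))
d(z)/(-3909) = (3 - √11*√(-1*(1 + 59 + 59²)/(59*(1 + 59))))/(-3909) = (3 - √11*√(-1*1/59*(1 + 59 + 3481)/60))*(-1/3909) = (3 - √11*√(-1*1/59*1/60*3541))*(-1/3909) = (3 - √11*√(-3541/3540))*(-1/3909) = (3 - √11*I*√3133785/1770)*(-1/3909) = (3 - I*√34471635/1770)*(-1/3909) = -1/1303 + I*√34471635/6918930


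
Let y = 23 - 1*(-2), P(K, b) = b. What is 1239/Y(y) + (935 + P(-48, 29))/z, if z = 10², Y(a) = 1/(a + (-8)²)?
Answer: 2757016/25 ≈ 1.1028e+5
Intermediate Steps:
y = 25 (y = 23 + 2 = 25)
Y(a) = 1/(64 + a) (Y(a) = 1/(a + 64) = 1/(64 + a))
z = 100
1239/Y(y) + (935 + P(-48, 29))/z = 1239/(1/(64 + 25)) + (935 + 29)/100 = 1239/(1/89) + 964*(1/100) = 1239/(1/89) + 241/25 = 1239*89 + 241/25 = 110271 + 241/25 = 2757016/25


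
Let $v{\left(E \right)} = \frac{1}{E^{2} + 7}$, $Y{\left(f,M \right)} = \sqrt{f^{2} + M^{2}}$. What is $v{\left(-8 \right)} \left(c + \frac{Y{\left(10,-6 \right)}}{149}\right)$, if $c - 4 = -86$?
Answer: $- \frac{82}{71} + \frac{2 \sqrt{34}}{10579} \approx -1.1538$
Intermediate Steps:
$c = -82$ ($c = 4 - 86 = -82$)
$Y{\left(f,M \right)} = \sqrt{M^{2} + f^{2}}$
$v{\left(E \right)} = \frac{1}{7 + E^{2}}$
$v{\left(-8 \right)} \left(c + \frac{Y{\left(10,-6 \right)}}{149}\right) = \frac{-82 + \frac{\sqrt{\left(-6\right)^{2} + 10^{2}}}{149}}{7 + \left(-8\right)^{2}} = \frac{-82 + \sqrt{36 + 100} \cdot \frac{1}{149}}{7 + 64} = \frac{-82 + \sqrt{136} \cdot \frac{1}{149}}{71} = \frac{-82 + 2 \sqrt{34} \cdot \frac{1}{149}}{71} = \frac{-82 + \frac{2 \sqrt{34}}{149}}{71} = - \frac{82}{71} + \frac{2 \sqrt{34}}{10579}$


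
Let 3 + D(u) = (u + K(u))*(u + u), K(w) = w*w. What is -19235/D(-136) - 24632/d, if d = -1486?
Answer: 61519447273/3710484789 ≈ 16.580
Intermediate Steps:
K(w) = w**2
D(u) = -3 + 2*u*(u + u**2) (D(u) = -3 + (u + u**2)*(u + u) = -3 + (u + u**2)*(2*u) = -3 + 2*u*(u + u**2))
-19235/D(-136) - 24632/d = -19235/(-3 + 2*(-136)**2 + 2*(-136)**3) - 24632/(-1486) = -19235/(-3 + 2*18496 + 2*(-2515456)) - 24632*(-1/1486) = -19235/(-3 + 36992 - 5030912) + 12316/743 = -19235/(-4993923) + 12316/743 = -19235*(-1/4993923) + 12316/743 = 19235/4993923 + 12316/743 = 61519447273/3710484789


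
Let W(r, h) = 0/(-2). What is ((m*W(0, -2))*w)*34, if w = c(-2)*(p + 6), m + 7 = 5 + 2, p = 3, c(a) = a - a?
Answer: 0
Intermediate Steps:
c(a) = 0
W(r, h) = 0 (W(r, h) = 0*(-½) = 0)
m = 0 (m = -7 + (5 + 2) = -7 + 7 = 0)
w = 0 (w = 0*(3 + 6) = 0*9 = 0)
((m*W(0, -2))*w)*34 = ((0*0)*0)*34 = (0*0)*34 = 0*34 = 0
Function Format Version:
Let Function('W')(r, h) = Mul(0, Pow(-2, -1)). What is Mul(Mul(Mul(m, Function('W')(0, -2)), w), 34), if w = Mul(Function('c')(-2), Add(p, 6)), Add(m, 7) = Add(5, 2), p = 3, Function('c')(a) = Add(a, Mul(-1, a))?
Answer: 0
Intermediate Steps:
Function('c')(a) = 0
Function('W')(r, h) = 0 (Function('W')(r, h) = Mul(0, Rational(-1, 2)) = 0)
m = 0 (m = Add(-7, Add(5, 2)) = Add(-7, 7) = 0)
w = 0 (w = Mul(0, Add(3, 6)) = Mul(0, 9) = 0)
Mul(Mul(Mul(m, Function('W')(0, -2)), w), 34) = Mul(Mul(Mul(0, 0), 0), 34) = Mul(Mul(0, 0), 34) = Mul(0, 34) = 0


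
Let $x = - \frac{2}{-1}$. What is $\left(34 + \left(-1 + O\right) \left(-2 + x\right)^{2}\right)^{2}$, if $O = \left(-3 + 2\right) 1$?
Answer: $1156$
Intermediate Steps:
$x = 2$ ($x = \left(-2\right) \left(-1\right) = 2$)
$O = -1$ ($O = \left(-1\right) 1 = -1$)
$\left(34 + \left(-1 + O\right) \left(-2 + x\right)^{2}\right)^{2} = \left(34 + \left(-1 - 1\right) \left(-2 + 2\right)^{2}\right)^{2} = \left(34 - 2 \cdot 0^{2}\right)^{2} = \left(34 - 0\right)^{2} = \left(34 + 0\right)^{2} = 34^{2} = 1156$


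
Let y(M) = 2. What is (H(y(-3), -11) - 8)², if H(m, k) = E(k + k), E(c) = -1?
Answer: 81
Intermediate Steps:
H(m, k) = -1
(H(y(-3), -11) - 8)² = (-1 - 8)² = (-9)² = 81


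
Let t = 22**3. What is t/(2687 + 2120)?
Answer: 968/437 ≈ 2.2151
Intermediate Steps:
t = 10648
t/(2687 + 2120) = 10648/(2687 + 2120) = 10648/4807 = 10648*(1/4807) = 968/437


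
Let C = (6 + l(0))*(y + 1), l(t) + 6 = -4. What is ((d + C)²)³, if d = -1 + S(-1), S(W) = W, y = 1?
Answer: 1000000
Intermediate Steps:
l(t) = -10 (l(t) = -6 - 4 = -10)
C = -8 (C = (6 - 10)*(1 + 1) = -4*2 = -8)
d = -2 (d = -1 - 1 = -2)
((d + C)²)³ = ((-2 - 8)²)³ = ((-10)²)³ = 100³ = 1000000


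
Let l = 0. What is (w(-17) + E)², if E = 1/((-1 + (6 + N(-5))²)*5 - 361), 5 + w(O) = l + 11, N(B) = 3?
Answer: 55225/1521 ≈ 36.308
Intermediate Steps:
w(O) = 6 (w(O) = -5 + (0 + 11) = -5 + 11 = 6)
E = 1/39 (E = 1/((-1 + (6 + 3)²)*5 - 361) = 1/((-1 + 9²)*5 - 361) = 1/((-1 + 81)*5 - 361) = 1/(80*5 - 361) = 1/(400 - 361) = 1/39 ≈ 0.025641)
(w(-17) + E)² = (6 + 1/39)² = (235/39)² = 55225/1521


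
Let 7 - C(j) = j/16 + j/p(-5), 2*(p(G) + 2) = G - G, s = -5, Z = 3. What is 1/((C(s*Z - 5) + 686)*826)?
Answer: 2/1130381 ≈ 1.7693e-6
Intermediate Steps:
p(G) = -2 (p(G) = -2 + (G - G)/2 = -2 + (1/2)*0 = -2 + 0 = -2)
C(j) = 7 + 7*j/16 (C(j) = 7 - (j/16 + j/(-2)) = 7 - (j*(1/16) + j*(-1/2)) = 7 - (j/16 - j/2) = 7 - (-7)*j/16 = 7 + 7*j/16)
1/((C(s*Z - 5) + 686)*826) = 1/(((7 + 7*(-5*3 - 5)/16) + 686)*826) = (1/826)/((7 + 7*(-15 - 5)/16) + 686) = (1/826)/((7 + (7/16)*(-20)) + 686) = (1/826)/((7 - 35/4) + 686) = (1/826)/(-7/4 + 686) = (1/826)/(2737/4) = (4/2737)*(1/826) = 2/1130381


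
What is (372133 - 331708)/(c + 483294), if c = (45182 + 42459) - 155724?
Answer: 40425/415211 ≈ 0.097360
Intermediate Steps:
c = -68083 (c = 87641 - 155724 = -68083)
(372133 - 331708)/(c + 483294) = (372133 - 331708)/(-68083 + 483294) = 40425/415211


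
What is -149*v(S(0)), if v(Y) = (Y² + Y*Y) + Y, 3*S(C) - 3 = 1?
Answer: -6556/9 ≈ -728.44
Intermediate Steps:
S(C) = 4/3 (S(C) = 1 + (⅓)*1 = 1 + ⅓ = 4/3)
v(Y) = Y + 2*Y² (v(Y) = (Y² + Y²) + Y = 2*Y² + Y = Y + 2*Y²)
-149*v(S(0)) = -596*(1 + 2*(4/3))/3 = -596*(1 + 8/3)/3 = -596*11/(3*3) = -149*44/9 = -6556/9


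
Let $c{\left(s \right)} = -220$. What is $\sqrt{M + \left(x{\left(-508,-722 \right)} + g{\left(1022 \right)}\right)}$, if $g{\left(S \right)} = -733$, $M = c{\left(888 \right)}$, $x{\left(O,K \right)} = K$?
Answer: $5 i \sqrt{67} \approx 40.927 i$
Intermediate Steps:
$M = -220$
$\sqrt{M + \left(x{\left(-508,-722 \right)} + g{\left(1022 \right)}\right)} = \sqrt{-220 - 1455} = \sqrt{-1675} = 5 i \sqrt{67}$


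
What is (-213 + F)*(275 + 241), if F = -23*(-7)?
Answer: -26832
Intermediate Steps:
F = 161
(-213 + F)*(275 + 241) = (-213 + 161)*(275 + 241) = -52*516 = -26832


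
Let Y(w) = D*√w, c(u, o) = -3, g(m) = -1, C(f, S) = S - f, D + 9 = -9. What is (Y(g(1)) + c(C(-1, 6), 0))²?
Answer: -315 + 108*I ≈ -315.0 + 108.0*I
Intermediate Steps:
D = -18 (D = -9 - 9 = -18)
Y(w) = -18*√w
(Y(g(1)) + c(C(-1, 6), 0))² = (-18*I - 3)² = (-3 - 18*I)²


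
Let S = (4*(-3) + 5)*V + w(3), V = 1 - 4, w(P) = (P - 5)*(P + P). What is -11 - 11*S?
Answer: -110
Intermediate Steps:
w(P) = 2*P*(-5 + P) (w(P) = (-5 + P)*(2*P) = 2*P*(-5 + P))
V = -3
S = 9 (S = (4*(-3) + 5)*(-3) + 2*3*(-5 + 3) = (-12 + 5)*(-3) + 2*3*(-2) = -7*(-3) - 12 = 21 - 12 = 9)
-11 - 11*S = -11 - 11*9 = -11 - 99 = -110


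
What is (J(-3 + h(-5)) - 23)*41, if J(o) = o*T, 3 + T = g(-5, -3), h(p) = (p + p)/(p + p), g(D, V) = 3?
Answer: -943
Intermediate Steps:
h(p) = 1 (h(p) = (2*p)/((2*p)) = (2*p)*(1/(2*p)) = 1)
T = 0 (T = -3 + 3 = 0)
J(o) = 0 (J(o) = o*0 = 0)
(J(-3 + h(-5)) - 23)*41 = (0 - 23)*41 = -23*41 = -943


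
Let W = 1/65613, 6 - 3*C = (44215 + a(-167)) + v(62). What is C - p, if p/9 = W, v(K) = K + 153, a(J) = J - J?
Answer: -323865771/21871 ≈ -14808.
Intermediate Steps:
a(J) = 0
v(K) = 153 + K
C = -14808 (C = 2 - ((44215 + 0) + (153 + 62))/3 = 2 - (44215 + 215)/3 = 2 - ⅓*44430 = 2 - 14810 = -14808)
W = 1/65613 ≈ 1.5241e-5
p = 3/21871 (p = 9*(1/65613) = 3/21871 ≈ 0.00013717)
C - p = -14808 - 1*3/21871 = -14808 - 3/21871 = -323865771/21871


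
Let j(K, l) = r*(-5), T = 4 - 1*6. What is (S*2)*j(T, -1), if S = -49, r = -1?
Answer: -490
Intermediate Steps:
T = -2 (T = 4 - 6 = -2)
j(K, l) = 5 (j(K, l) = -1*(-5) = 5)
(S*2)*j(T, -1) = -49*2*5 = -98*5 = -490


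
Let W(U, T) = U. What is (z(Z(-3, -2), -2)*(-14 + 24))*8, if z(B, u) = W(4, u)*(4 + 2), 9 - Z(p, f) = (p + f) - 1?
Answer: 1920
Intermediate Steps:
Z(p, f) = 10 - f - p (Z(p, f) = 9 - ((p + f) - 1) = 9 - ((f + p) - 1) = 9 - (-1 + f + p) = 9 + (1 - f - p) = 10 - f - p)
z(B, u) = 24 (z(B, u) = 4*(4 + 2) = 4*6 = 24)
(z(Z(-3, -2), -2)*(-14 + 24))*8 = (24*(-14 + 24))*8 = (24*10)*8 = 240*8 = 1920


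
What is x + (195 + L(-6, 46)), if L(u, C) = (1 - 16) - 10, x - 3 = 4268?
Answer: 4441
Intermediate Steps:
x = 4271 (x = 3 + 4268 = 4271)
L(u, C) = -25 (L(u, C) = -15 - 10 = -25)
x + (195 + L(-6, 46)) = 4271 + (195 - 25) = 4271 + 170 = 4441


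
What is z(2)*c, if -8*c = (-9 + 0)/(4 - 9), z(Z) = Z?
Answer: -9/20 ≈ -0.45000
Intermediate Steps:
c = -9/40 (c = -(-9 + 0)/(8*(4 - 9)) = -(-9)/(8*(-5)) = -(-9)*(-1)/(8*5) = -⅛*9/5 = -9/40 ≈ -0.22500)
z(2)*c = 2*(-9/40) = -9/20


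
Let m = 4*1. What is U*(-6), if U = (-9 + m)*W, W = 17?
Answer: 510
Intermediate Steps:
m = 4
U = -85 (U = (-9 + 4)*17 = -5*17 = -85)
U*(-6) = -85*(-6) = 510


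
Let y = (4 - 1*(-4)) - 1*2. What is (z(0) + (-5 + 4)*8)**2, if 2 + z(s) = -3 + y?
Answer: 49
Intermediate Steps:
y = 6 (y = (4 + 4) - 2 = 8 - 2 = 6)
z(s) = 1 (z(s) = -2 + (-3 + 6) = -2 + 3 = 1)
(z(0) + (-5 + 4)*8)**2 = (1 + (-5 + 4)*8)**2 = (1 - 1*8)**2 = (1 - 8)**2 = (-7)**2 = 49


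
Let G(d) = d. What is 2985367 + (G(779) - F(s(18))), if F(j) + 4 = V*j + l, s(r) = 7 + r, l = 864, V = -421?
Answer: 2995811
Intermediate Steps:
F(j) = 860 - 421*j (F(j) = -4 + (-421*j + 864) = -4 + (864 - 421*j) = 860 - 421*j)
2985367 + (G(779) - F(s(18))) = 2985367 + (779 - (860 - 421*(7 + 18))) = 2985367 + (779 - (860 - 421*25)) = 2985367 + (779 - (860 - 10525)) = 2985367 + (779 - 1*(-9665)) = 2985367 + (779 + 9665) = 2985367 + 10444 = 2995811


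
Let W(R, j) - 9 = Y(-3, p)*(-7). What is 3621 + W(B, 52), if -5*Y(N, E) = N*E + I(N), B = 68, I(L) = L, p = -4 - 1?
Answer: 18234/5 ≈ 3646.8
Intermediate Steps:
p = -5
Y(N, E) = -N/5 - E*N/5 (Y(N, E) = -(N*E + N)/5 = -(E*N + N)/5 = -(N + E*N)/5 = -N/5 - E*N/5)
W(R, j) = 129/5 (W(R, j) = 9 + ((⅕)*(-3)*(-1 - 1*(-5)))*(-7) = 9 + ((⅕)*(-3)*(-1 + 5))*(-7) = 9 + ((⅕)*(-3)*4)*(-7) = 9 - 12/5*(-7) = 9 + 84/5 = 129/5)
3621 + W(B, 52) = 3621 + 129/5 = 18234/5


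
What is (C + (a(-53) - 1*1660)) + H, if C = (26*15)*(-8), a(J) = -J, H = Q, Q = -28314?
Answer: -33041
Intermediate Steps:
H = -28314
C = -3120 (C = 390*(-8) = -3120)
(C + (a(-53) - 1*1660)) + H = (-3120 + (-1*(-53) - 1*1660)) - 28314 = (-3120 + (53 - 1660)) - 28314 = (-3120 - 1607) - 28314 = -4727 - 28314 = -33041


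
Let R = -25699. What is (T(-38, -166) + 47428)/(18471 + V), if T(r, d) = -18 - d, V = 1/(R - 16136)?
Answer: 497585490/193183571 ≈ 2.5757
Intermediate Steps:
V = -1/41835 (V = 1/(-25699 - 16136) = 1/(-41835) = -1/41835 ≈ -2.3903e-5)
(T(-38, -166) + 47428)/(18471 + V) = ((-18 - 1*(-166)) + 47428)/(18471 - 1/41835) = ((-18 + 166) + 47428)/(772734284/41835) = (148 + 47428)*(41835/772734284) = 47576*(41835/772734284) = 497585490/193183571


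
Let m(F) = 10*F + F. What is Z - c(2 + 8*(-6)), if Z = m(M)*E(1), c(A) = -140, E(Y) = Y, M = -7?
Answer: 63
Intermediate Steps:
m(F) = 11*F
Z = -77 (Z = (11*(-7))*1 = -77*1 = -77)
Z - c(2 + 8*(-6)) = -77 - 1*(-140) = -77 + 140 = 63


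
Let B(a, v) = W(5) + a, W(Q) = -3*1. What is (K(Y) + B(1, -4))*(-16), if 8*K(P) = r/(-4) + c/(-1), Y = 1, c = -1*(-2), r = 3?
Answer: 75/2 ≈ 37.500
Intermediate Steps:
c = 2
W(Q) = -3
B(a, v) = -3 + a
K(P) = -11/32 (K(P) = (3/(-4) + 2/(-1))/8 = (3*(-1/4) + 2*(-1))/8 = (-3/4 - 2)/8 = (1/8)*(-11/4) = -11/32)
(K(Y) + B(1, -4))*(-16) = (-11/32 + (-3 + 1))*(-16) = (-11/32 - 2)*(-16) = -75/32*(-16) = 75/2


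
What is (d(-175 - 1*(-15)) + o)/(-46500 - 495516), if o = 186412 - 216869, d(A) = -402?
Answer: 30859/542016 ≈ 0.056934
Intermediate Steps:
o = -30457
(d(-175 - 1*(-15)) + o)/(-46500 - 495516) = (-402 - 30457)/(-46500 - 495516) = -30859/(-542016) = -30859*(-1/542016) = 30859/542016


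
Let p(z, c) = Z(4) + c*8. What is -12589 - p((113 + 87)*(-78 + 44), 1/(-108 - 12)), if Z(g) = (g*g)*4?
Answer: -189794/15 ≈ -12653.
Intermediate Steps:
Z(g) = 4*g² (Z(g) = g²*4 = 4*g²)
p(z, c) = 64 + 8*c (p(z, c) = 4*4² + c*8 = 4*16 + 8*c = 64 + 8*c)
-12589 - p((113 + 87)*(-78 + 44), 1/(-108 - 12)) = -12589 - (64 + 8/(-108 - 12)) = -12589 - (64 + 8/(-120)) = -12589 - (64 + 8*(-1/120)) = -12589 - (64 - 1/15) = -12589 - 1*959/15 = -12589 - 959/15 = -189794/15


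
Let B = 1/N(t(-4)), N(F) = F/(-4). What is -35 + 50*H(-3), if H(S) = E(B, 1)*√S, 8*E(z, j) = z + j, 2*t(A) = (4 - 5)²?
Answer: -35 - 175*I*√3/4 ≈ -35.0 - 75.777*I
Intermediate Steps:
t(A) = ½ (t(A) = (4 - 5)²/2 = (½)*(-1)² = (½)*1 = ½)
N(F) = -F/4 (N(F) = F*(-¼) = -F/4)
B = -8 (B = 1/(-¼*½) = 1/(-⅛) = -8)
E(z, j) = j/8 + z/8 (E(z, j) = (z + j)/8 = (j + z)/8 = j/8 + z/8)
H(S) = -7*√S/8 (H(S) = ((⅛)*1 + (⅛)*(-8))*√S = (⅛ - 1)*√S = -7*√S/8)
-35 + 50*H(-3) = -35 + 50*(-7*I*√3/8) = -35 - 175*I*√3/4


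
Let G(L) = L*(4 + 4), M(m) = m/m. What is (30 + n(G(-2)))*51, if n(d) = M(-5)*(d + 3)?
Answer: 867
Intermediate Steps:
M(m) = 1
G(L) = 8*L (G(L) = L*8 = 8*L)
n(d) = 3 + d (n(d) = 1*(d + 3) = 1*(3 + d) = 3 + d)
(30 + n(G(-2)))*51 = (30 + (3 + 8*(-2)))*51 = (30 + (3 - 16))*51 = (30 - 13)*51 = 17*51 = 867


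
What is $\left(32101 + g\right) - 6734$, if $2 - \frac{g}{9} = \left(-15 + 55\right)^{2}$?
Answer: $10985$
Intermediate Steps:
$g = -14382$ ($g = 18 - 9 \left(-15 + 55\right)^{2} = 18 - 9 \cdot 40^{2} = 18 - 14400 = -14382$)
$\left(32101 + g\right) - 6734 = \left(32101 - 14382\right) - 6734 = 17719 - 6734 = 10985$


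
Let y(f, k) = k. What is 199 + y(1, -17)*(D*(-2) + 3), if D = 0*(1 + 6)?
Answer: 148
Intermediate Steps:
D = 0 (D = 0*7 = 0)
199 + y(1, -17)*(D*(-2) + 3) = 199 - 17*(0*(-2) + 3) = 199 - 17*(0 + 3) = 199 - 17*3 = 199 - 51 = 148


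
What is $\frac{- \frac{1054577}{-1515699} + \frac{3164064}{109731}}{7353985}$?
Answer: $\frac{1637162809841}{407702886367507155} \approx 4.0156 \cdot 10^{-6}$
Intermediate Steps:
$\frac{- \frac{1054577}{-1515699} + \frac{3164064}{109731}}{7353985} = \left(\left(-1054577\right) \left(- \frac{1}{1515699}\right) + 3164064 \cdot \frac{1}{109731}\right) \frac{1}{7353985} = \left(\frac{1054577}{1515699} + \frac{1054688}{36577}\right) \frac{1}{7353985} = \frac{1637162809841}{55439722323} \cdot \frac{1}{7353985} = \frac{1637162809841}{407702886367507155}$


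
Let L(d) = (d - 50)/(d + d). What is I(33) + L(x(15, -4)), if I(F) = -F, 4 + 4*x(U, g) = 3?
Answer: 135/2 ≈ 67.500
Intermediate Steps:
x(U, g) = -1/4 (x(U, g) = -1 + (1/4)*3 = -1 + 3/4 = -1/4)
L(d) = (-50 + d)/(2*d) (L(d) = (-50 + d)/((2*d)) = (-50 + d)*(1/(2*d)) = (-50 + d)/(2*d))
I(33) + L(x(15, -4)) = -1*33 + (-50 - 1/4)/(2*(-1/4)) = -33 + (1/2)*(-4)*(-201/4) = -33 + 201/2 = 135/2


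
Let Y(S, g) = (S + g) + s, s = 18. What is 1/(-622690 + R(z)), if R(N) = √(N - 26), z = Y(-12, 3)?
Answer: -622690/387742836117 - I*√17/387742836117 ≈ -1.6059e-6 - 1.0634e-11*I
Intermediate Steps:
Y(S, g) = 18 + S + g (Y(S, g) = (S + g) + 18 = 18 + S + g)
z = 9 (z = 18 - 12 + 3 = 9)
R(N) = √(-26 + N)
1/(-622690 + R(z)) = 1/(-622690 + √(-26 + 9)) = 1/(-622690 + √(-17)) = 1/(-622690 + I*√17)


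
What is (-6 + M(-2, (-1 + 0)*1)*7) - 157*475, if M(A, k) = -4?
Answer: -74609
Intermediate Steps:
(-6 + M(-2, (-1 + 0)*1)*7) - 157*475 = (-6 - 4*7) - 157*475 = (-6 - 28) - 74575 = -34 - 74575 = -74609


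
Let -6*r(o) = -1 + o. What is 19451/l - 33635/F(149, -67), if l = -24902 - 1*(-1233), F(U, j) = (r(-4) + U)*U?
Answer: -238132961/102273749 ≈ -2.3284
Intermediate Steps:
r(o) = 1/6 - o/6 (r(o) = -(-1 + o)/6 = 1/6 - o/6)
F(U, j) = U*(5/6 + U) (F(U, j) = ((1/6 - 1/6*(-4)) + U)*U = ((1/6 + 2/3) + U)*U = (5/6 + U)*U = U*(5/6 + U))
l = -23669 (l = -24902 + 1233 = -23669)
19451/l - 33635/F(149, -67) = 19451/(-23669) - 33635*6/(149*(5 + 6*149)) = 19451*(-1/23669) - 33635*6/(149*(5 + 894)) = -19451/23669 - 33635/((1/6)*149*899) = -19451/23669 - 33635/133951/6 = -19451/23669 - 33635*6/133951 = -19451/23669 - 6510/4321 = -238132961/102273749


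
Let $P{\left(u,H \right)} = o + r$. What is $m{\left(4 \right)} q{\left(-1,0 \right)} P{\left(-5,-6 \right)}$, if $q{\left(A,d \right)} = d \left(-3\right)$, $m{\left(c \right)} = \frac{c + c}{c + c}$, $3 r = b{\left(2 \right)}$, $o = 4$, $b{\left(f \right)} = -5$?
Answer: $0$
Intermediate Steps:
$r = - \frac{5}{3}$ ($r = \frac{1}{3} \left(-5\right) = - \frac{5}{3} \approx -1.6667$)
$P{\left(u,H \right)} = \frac{7}{3}$ ($P{\left(u,H \right)} = 4 - \frac{5}{3} = \frac{7}{3}$)
$m{\left(c \right)} = 1$ ($m{\left(c \right)} = \frac{2 c}{2 c} = 2 c \frac{1}{2 c} = 1$)
$q{\left(A,d \right)} = - 3 d$
$m{\left(4 \right)} q{\left(-1,0 \right)} P{\left(-5,-6 \right)} = 1 \left(\left(-3\right) 0\right) \frac{7}{3} = 1 \cdot 0 \cdot \frac{7}{3} = 0 \cdot \frac{7}{3} = 0$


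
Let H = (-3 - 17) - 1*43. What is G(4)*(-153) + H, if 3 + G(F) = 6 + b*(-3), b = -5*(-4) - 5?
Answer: 6363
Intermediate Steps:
H = -63 (H = -20 - 43 = -63)
b = 15 (b = 20 - 5 = 15)
G(F) = -42 (G(F) = -3 + (6 + 15*(-3)) = -3 + (6 - 45) = -3 - 39 = -42)
G(4)*(-153) + H = -42*(-153) - 63 = 6426 - 63 = 6363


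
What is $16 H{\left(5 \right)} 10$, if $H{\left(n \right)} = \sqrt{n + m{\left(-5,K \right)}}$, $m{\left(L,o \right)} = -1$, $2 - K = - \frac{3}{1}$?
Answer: $320$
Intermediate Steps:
$K = 5$ ($K = 2 - - \frac{3}{1} = 2 - \left(-3\right) 1 = 2 - -3 = 2 + 3 = 5$)
$H{\left(n \right)} = \sqrt{-1 + n}$ ($H{\left(n \right)} = \sqrt{n - 1} = \sqrt{-1 + n}$)
$16 H{\left(5 \right)} 10 = 16 \sqrt{-1 + 5} \cdot 10 = 16 \sqrt{4} \cdot 10 = 16 \cdot 2 \cdot 10 = 32 \cdot 10 = 320$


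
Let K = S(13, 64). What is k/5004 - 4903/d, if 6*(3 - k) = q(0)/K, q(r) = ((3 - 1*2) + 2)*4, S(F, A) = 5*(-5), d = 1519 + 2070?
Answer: -613088947/448983900 ≈ -1.3655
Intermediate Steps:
d = 3589
S(F, A) = -25
q(r) = 12 (q(r) = ((3 - 2) + 2)*4 = (1 + 2)*4 = 3*4 = 12)
K = -25
k = 77/25 (k = 3 - 2/(-25) = 3 - 2*(-1)/25 = 3 - ⅙*(-12/25) = 3 + 2/25 = 77/25 ≈ 3.0800)
k/5004 - 4903/d = (77/25)/5004 - 4903/3589 = (77/25)*(1/5004) - 4903*1/3589 = 77/125100 - 4903/3589 = -613088947/448983900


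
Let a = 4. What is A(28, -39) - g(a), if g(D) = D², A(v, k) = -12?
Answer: -28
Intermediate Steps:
A(28, -39) - g(a) = -12 - 1*4² = -12 - 1*16 = -12 - 16 = -28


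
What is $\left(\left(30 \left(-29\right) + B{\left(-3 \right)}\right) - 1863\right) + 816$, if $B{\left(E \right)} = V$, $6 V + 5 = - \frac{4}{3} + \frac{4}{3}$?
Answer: $- \frac{11507}{6} \approx -1917.8$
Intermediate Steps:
$V = - \frac{5}{6}$ ($V = - \frac{5}{6} + \frac{- \frac{4}{3} + \frac{4}{3}}{6} = - \frac{5}{6} + \frac{1}{6} \cdot 0 = - \frac{5}{6} + 0 = - \frac{5}{6} \approx -0.83333$)
$B{\left(E \right)} = - \frac{5}{6}$
$\left(\left(30 \left(-29\right) + B{\left(-3 \right)}\right) - 1863\right) + 816 = \left(\left(30 \left(-29\right) - \frac{5}{6}\right) - 1863\right) + 816 = \left(\left(-870 - \frac{5}{6}\right) - 1863\right) + 816 = \left(- \frac{5225}{6} - 1863\right) + 816 = - \frac{16403}{6} + 816 = - \frac{11507}{6}$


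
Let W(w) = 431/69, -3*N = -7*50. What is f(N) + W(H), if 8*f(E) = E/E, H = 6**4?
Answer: 3517/552 ≈ 6.3714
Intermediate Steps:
N = 350/3 (N = -(-7)*50/3 = -1/3*(-350) = 350/3 ≈ 116.67)
H = 1296
f(E) = 1/8 (f(E) = (E/E)/8 = (1/8)*1 = 1/8)
W(w) = 431/69 (W(w) = 431*(1/69) = 431/69)
f(N) + W(H) = 1/8 + 431/69 = 3517/552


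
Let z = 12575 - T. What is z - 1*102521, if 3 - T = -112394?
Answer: -202343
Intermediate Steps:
T = 112397 (T = 3 - 1*(-112394) = 3 + 112394 = 112397)
z = -99822 (z = 12575 - 1*112397 = 12575 - 112397 = -99822)
z - 1*102521 = -99822 - 1*102521 = -99822 - 102521 = -202343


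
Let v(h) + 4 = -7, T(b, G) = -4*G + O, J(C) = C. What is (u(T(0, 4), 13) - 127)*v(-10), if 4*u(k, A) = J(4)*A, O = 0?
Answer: 1254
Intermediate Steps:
T(b, G) = -4*G (T(b, G) = -4*G + 0 = -4*G)
u(k, A) = A (u(k, A) = (4*A)/4 = A)
v(h) = -11 (v(h) = -4 - 7 = -11)
(u(T(0, 4), 13) - 127)*v(-10) = (13 - 127)*(-11) = -114*(-11) = 1254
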